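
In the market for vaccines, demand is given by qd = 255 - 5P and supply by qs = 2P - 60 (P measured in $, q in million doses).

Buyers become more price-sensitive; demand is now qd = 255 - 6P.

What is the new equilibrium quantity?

Initially, 255 - 5P = 2P - 60, so 315 = 7P and P = 45, q = 30.
With the change applied: demand qd = 255 - 6P, supply qs = 2P - 60.
New equilibrium: 255 - 6P = 2P - 60 ⇒ 315 = 8P ⇒ P = 39.375, q = 18.75.

18.75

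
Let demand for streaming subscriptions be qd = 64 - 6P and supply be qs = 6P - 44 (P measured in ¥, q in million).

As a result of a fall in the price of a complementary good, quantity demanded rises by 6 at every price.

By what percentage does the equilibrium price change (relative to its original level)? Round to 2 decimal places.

Before the shock: 64 - 6P = 6P - 44 ⇒ 108 = 12P ⇒ P = 9, q = 10.
The shock moves the curves to qd = 70 - 6P and qs = 6P - 44.
Equate the new curves: 70 - 6P = 6P - 44, giving 114 = 12P, P = 9.5, q = 13.
%ΔP = (9.5 − 9) / 9 × 100 = +5.56%.

+5.56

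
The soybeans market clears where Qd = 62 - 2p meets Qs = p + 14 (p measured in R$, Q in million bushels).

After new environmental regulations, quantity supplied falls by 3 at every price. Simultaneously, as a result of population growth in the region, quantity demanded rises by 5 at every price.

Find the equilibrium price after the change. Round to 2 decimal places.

18.67

Original equilibrium: 62 - 2p = p + 14 gives 48 = 3p, so p = 16 and Q = 30.
The new curves are Qd = 67 - 2p (demand) and Qs = p + 11 (supply).
Clearing the new market: 67 - 2p = p + 11, so p = 56/3 ≈ 18.6667 and Q = 89/3 ≈ 29.6667.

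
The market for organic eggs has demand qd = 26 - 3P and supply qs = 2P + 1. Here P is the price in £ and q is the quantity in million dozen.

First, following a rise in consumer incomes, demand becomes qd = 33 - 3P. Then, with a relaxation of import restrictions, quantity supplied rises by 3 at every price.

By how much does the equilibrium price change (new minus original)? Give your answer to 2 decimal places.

Initially, 26 - 3P = 2P + 1, so 25 = 5P and P = 5, q = 11.
After the shift, demand is qd = 33 - 3P and supply is qs = 2P + 4.
Setting them equal: 33 - 3P = 2P + 4 → 29 = 5P, so P = 5.8 and q = 15.6.
ΔP = 5.8 − 5 = +0.80.

+0.80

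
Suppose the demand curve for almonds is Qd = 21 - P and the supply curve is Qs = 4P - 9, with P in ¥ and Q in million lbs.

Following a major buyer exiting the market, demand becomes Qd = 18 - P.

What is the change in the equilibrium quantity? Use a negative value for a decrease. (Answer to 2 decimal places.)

-2.40

Initially, 21 - P = 4P - 9, so 30 = 5P and P = 6, Q = 15.
The new curves are Qd = 18 - P (demand) and Qs = 4P - 9 (supply).
Setting them equal: 18 - P = 4P - 9 → 27 = 5P, so P = 5.4 and Q = 12.6.
ΔQ = 12.6 − 15 = -2.40.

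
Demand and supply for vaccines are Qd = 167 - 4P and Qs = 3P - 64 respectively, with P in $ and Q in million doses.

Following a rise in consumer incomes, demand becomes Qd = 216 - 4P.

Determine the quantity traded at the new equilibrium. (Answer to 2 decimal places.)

56.00

Original equilibrium: 167 - 4P = 3P - 64 gives 231 = 7P, so P = 33 and Q = 35.
With the change applied: demand Qd = 216 - 4P, supply Qs = 3P - 64.
Setting them equal: 216 - 4P = 3P - 64 → 280 = 7P, so P = 40 and Q = 56.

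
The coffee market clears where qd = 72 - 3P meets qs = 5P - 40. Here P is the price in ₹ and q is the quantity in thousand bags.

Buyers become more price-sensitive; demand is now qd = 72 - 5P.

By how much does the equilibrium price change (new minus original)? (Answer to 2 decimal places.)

-2.80

Initially, 72 - 3P = 5P - 40, so 112 = 8P and P = 14, q = 30.
With the change applied: demand qd = 72 - 5P, supply qs = 5P - 40.
Equate the new curves: 72 - 5P = 5P - 40, giving 112 = 10P, P = 11.2, q = 16.
ΔP = 11.2 − 14 = -2.80.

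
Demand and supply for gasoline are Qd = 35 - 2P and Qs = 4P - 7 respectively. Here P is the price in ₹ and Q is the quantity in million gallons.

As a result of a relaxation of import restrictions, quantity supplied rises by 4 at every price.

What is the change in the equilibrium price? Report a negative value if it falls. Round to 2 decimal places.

-0.67

Original equilibrium: 35 - 2P = 4P - 7 gives 42 = 6P, so P = 7 and Q = 21.
The shock moves the curves to Qd = 35 - 2P and Qs = 4P - 3.
Setting them equal: 35 - 2P = 4P - 3 → 38 = 6P, so P = 19/3 ≈ 6.3333 and Q = 67/3 ≈ 22.3333.
ΔP = 6.3333 − 7 = -0.67.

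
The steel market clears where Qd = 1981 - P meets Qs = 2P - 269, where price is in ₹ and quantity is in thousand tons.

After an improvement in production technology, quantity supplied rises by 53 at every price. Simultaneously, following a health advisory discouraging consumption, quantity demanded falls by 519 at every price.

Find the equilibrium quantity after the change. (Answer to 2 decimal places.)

Initially, 1981 - P = 2P - 269, so 2250 = 3P and P = 750, Q = 1231.
With the change applied: demand Qd = 1462 - P, supply Qs = 2P - 216.
New equilibrium: 1462 - P = 2P - 216 ⇒ 1678 = 3P ⇒ P = 1678/3 ≈ 559.3333, Q = 2708/3 ≈ 902.6667.

902.67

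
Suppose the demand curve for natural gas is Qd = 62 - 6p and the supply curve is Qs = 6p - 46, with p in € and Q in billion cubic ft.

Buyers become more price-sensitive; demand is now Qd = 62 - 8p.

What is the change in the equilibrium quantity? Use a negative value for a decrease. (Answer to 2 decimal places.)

Before the shock: 62 - 6p = 6p - 46 ⇒ 108 = 12p ⇒ p = 9, Q = 8.
The shock moves the curves to Qd = 62 - 8p and Qs = 6p - 46.
New equilibrium: 62 - 8p = 6p - 46 ⇒ 108 = 14p ⇒ p = 54/7 ≈ 7.7143, Q = 2/7 ≈ 0.2857.
ΔQ = 0.2857 − 8 = -7.71.

-7.71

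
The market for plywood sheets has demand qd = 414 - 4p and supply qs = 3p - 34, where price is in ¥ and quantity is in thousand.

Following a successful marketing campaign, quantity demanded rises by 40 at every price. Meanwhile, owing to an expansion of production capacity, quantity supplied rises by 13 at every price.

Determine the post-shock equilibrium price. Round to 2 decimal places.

Initially, 414 - 4p = 3p - 34, so 448 = 7p and p = 64, q = 158.
The shock moves the curves to qd = 454 - 4p and qs = 3p - 21.
Setting them equal: 454 - 4p = 3p - 21 → 475 = 7p, so p = 475/7 ≈ 67.8571 and q = 1278/7 ≈ 182.5714.

67.86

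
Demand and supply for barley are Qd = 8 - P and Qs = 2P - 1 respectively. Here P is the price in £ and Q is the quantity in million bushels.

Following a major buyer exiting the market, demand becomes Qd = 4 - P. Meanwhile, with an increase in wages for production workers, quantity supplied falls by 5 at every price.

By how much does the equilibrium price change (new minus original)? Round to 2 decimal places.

Original equilibrium: 8 - P = 2P - 1 gives 9 = 3P, so P = 3 and Q = 5.
After the shift, demand is Qd = 4 - P and supply is Qs = 2P - 6.
New equilibrium: 4 - P = 2P - 6 ⇒ 10 = 3P ⇒ P = 10/3 ≈ 3.3333, Q = 2/3 ≈ 0.6667.
ΔP = 3.3333 − 3 = +0.33.

+0.33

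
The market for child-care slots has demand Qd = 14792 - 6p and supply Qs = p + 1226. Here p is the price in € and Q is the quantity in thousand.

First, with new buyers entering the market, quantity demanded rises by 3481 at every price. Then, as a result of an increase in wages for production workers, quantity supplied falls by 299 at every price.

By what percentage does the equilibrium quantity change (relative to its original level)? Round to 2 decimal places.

Original equilibrium: 14792 - 6p = p + 1226 gives 13566 = 7p, so p = 1938 and Q = 3164.
With the change applied: demand Qd = 18273 - 6p, supply Qs = p + 927.
Equate the new curves: 18273 - 6p = p + 927, giving 17346 = 7p, p = 2478, Q = 3405.
%ΔQ = (3405 − 3164) / 3164 × 100 = +7.62%.

+7.62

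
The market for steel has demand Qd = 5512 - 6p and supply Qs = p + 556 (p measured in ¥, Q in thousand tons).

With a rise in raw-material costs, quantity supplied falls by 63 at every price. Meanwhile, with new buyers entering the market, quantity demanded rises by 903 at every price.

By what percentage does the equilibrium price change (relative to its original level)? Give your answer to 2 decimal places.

Initially, 5512 - 6p = p + 556, so 4956 = 7p and p = 708, Q = 1264.
The shock moves the curves to Qd = 6415 - 6p and Qs = p + 493.
New equilibrium: 6415 - 6p = p + 493 ⇒ 5922 = 7p ⇒ p = 846, Q = 1339.
%Δp = (846 − 708) / 708 × 100 = +19.49%.

+19.49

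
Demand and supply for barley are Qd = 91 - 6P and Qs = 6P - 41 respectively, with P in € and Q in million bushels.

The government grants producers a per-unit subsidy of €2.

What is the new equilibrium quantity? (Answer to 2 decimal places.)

Original equilibrium: 91 - 6P = 6P - 41 gives 132 = 12P, so P = 11 and Q = 25.
Since sellers receive the price plus the subsidy, the effective supply curve becomes Qs = 6P - 29.
Setting them equal: 91 - 6P = 6P - 29 → 120 = 12P, so P = 10 and Q = 31.

31.00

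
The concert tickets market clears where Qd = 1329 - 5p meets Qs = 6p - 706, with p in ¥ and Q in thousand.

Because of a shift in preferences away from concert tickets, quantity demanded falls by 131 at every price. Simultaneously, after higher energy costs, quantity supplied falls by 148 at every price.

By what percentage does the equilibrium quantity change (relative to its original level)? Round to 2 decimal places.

-34.34

Solve the original market: 1329 - 5p = 6p - 706, hence p = 185 and Q = 404.
The new curves are Qd = 1198 - 5p (demand) and Qs = 6p - 854 (supply).
Setting them equal: 1198 - 5p = 6p - 854 → 2052 = 11p, so p = 2052/11 ≈ 186.5455 and Q = 2918/11 ≈ 265.2727.
%ΔQ = (265.2727 − 404) / 404 × 100 = -34.34%.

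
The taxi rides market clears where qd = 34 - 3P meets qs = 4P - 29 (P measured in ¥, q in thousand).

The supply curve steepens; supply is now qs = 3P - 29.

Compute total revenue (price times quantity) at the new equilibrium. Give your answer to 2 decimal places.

26.25

Solve the original market: 34 - 3P = 4P - 29, hence P = 9 and q = 7.
The new curves are qd = 34 - 3P (demand) and qs = 3P - 29 (supply).
Clearing the new market: 34 - 3P = 3P - 29, so P = 10.5 and q = 2.5.
New expenditure = 10.5 × 2.5 = 26.25.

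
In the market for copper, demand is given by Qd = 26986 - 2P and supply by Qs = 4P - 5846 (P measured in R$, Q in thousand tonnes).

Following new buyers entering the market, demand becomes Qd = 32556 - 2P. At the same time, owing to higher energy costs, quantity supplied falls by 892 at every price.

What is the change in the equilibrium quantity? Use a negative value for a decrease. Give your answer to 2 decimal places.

Initially, 26986 - 2P = 4P - 5846, so 32832 = 6P and P = 5472, Q = 16042.
The new curves are Qd = 32556 - 2P (demand) and Qs = 4P - 6738 (supply).
New equilibrium: 32556 - 2P = 4P - 6738 ⇒ 39294 = 6P ⇒ P = 6549, Q = 19458.
ΔQ = 19458 − 16042 = +3416.00.

+3416.00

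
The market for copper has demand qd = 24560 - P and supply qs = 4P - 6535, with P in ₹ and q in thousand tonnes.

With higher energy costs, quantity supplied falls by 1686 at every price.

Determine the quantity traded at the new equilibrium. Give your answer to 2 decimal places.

Solve the original market: 24560 - P = 4P - 6535, hence P = 6219 and q = 18341.
The shock moves the curves to qd = 24560 - P and qs = 4P - 8221.
Setting them equal: 24560 - P = 4P - 8221 → 32781 = 5P, so P = 6556.2 and q = 18003.8.

18003.80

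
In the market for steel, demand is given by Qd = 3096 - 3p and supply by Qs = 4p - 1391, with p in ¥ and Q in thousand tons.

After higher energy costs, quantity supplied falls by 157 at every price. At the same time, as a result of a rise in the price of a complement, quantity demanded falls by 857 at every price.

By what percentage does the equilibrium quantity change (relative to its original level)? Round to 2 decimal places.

-47.49

Solve the original market: 3096 - 3p = 4p - 1391, hence p = 641 and Q = 1173.
The new curves are Qd = 2239 - 3p (demand) and Qs = 4p - 1548 (supply).
Clearing the new market: 2239 - 3p = 4p - 1548, so p = 541 and Q = 616.
%ΔQ = (616 − 1173) / 1173 × 100 = -47.49%.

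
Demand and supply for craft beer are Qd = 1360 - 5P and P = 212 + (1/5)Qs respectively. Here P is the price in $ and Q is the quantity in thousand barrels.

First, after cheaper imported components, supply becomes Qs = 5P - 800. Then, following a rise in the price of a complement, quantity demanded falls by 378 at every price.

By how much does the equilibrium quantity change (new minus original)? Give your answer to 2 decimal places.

Solve the original market: 1360 - 5P = 5P - 1060, hence P = 242 and Q = 150.
The new curves are Qd = 982 - 5P (demand) and Qs = 5P - 800 (supply).
New equilibrium: 982 - 5P = 5P - 800 ⇒ 1782 = 10P ⇒ P = 178.2, Q = 91.
ΔQ = 91 − 150 = -59.00.

-59.00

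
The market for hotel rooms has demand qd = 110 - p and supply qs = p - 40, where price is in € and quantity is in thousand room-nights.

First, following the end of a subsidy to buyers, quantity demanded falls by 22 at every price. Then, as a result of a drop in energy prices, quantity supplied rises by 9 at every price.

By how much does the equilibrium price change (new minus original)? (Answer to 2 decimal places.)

-15.50

Original equilibrium: 110 - p = p - 40 gives 150 = 2p, so p = 75 and q = 35.
After the shift, demand is qd = 88 - p and supply is qs = p - 31.
Equate the new curves: 88 - p = p - 31, giving 119 = 2p, p = 59.5, q = 28.5.
Δp = 59.5 − 75 = -15.50.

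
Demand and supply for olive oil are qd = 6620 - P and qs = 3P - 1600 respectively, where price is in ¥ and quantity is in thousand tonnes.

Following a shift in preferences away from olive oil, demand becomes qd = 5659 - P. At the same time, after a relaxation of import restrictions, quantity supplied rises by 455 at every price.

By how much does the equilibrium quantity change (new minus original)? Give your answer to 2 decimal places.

-607.00

Solve the original market: 6620 - P = 3P - 1600, hence P = 2055 and q = 4565.
With the change applied: demand qd = 5659 - P, supply qs = 3P - 1145.
New equilibrium: 5659 - P = 3P - 1145 ⇒ 6804 = 4P ⇒ P = 1701, q = 3958.
Δq = 3958 − 4565 = -607.00.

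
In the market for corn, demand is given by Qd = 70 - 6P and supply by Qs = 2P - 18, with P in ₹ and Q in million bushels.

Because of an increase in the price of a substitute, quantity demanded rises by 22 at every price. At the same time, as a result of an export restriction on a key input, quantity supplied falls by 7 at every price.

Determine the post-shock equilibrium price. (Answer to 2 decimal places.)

14.63

Initially, 70 - 6P = 2P - 18, so 88 = 8P and P = 11, Q = 4.
With the change applied: demand Qd = 92 - 6P, supply Qs = 2P - 25.
Clearing the new market: 92 - 6P = 2P - 25, so P = 14.625 and Q = 4.25.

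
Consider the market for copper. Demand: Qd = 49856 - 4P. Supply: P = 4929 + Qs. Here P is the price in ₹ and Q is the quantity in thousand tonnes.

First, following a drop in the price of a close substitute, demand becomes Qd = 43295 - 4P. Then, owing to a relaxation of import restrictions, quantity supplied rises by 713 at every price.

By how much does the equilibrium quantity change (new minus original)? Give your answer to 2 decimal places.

Solve the original market: 49856 - 4P = P - 4929, hence P = 10957 and Q = 6028.
After the shift, demand is Qd = 43295 - 4P and supply is Qs = P - 4216.
Setting them equal: 43295 - 4P = P - 4216 → 47511 = 5P, so P = 9502.2 and Q = 5286.2.
ΔQ = 5286.2 − 6028 = -741.80.

-741.80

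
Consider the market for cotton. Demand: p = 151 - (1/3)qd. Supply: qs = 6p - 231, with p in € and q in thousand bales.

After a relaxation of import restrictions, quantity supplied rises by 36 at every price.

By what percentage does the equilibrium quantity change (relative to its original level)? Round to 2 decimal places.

Original equilibrium: 453 - 3p = 6p - 231 gives 684 = 9p, so p = 76 and q = 225.
After the shift, demand is qd = 453 - 3p and supply is qs = 6p - 195.
Equate the new curves: 453 - 3p = 6p - 195, giving 648 = 9p, p = 72, q = 237.
%Δq = (237 − 225) / 225 × 100 = +5.33%.

+5.33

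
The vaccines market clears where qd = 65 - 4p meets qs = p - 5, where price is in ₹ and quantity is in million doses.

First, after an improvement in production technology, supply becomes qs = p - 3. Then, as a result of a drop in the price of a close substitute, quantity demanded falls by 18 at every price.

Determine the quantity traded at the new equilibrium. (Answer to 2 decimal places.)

Original equilibrium: 65 - 4p = p - 5 gives 70 = 5p, so p = 14 and q = 9.
The new curves are qd = 47 - 4p (demand) and qs = p - 3 (supply).
Equate the new curves: 47 - 4p = p - 3, giving 50 = 5p, p = 10, q = 7.

7.00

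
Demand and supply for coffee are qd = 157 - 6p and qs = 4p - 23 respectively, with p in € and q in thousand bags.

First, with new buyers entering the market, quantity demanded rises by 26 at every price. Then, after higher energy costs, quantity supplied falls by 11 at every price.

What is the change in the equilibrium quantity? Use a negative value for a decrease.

Solve the original market: 157 - 6p = 4p - 23, hence p = 18 and q = 49.
The shock moves the curves to qd = 183 - 6p and qs = 4p - 34.
New equilibrium: 183 - 6p = 4p - 34 ⇒ 217 = 10p ⇒ p = 21.7, q = 52.8.
Δq = 52.8 − 49 = +3.8.

+3.8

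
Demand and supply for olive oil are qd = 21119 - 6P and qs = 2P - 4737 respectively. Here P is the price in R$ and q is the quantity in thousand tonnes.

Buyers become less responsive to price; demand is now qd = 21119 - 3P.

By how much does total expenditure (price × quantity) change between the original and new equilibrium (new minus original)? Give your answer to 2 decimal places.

Initially, 21119 - 6P = 2P - 4737, so 25856 = 8P and P = 3232, q = 1727.
With the change applied: demand qd = 21119 - 3P, supply qs = 2P - 4737.
Clearing the new market: 21119 - 3P = 2P - 4737, so P = 5171.2 and q = 5605.4.
Expenditure moves from 3232×1727 = 5581664 to 5171.2×5605.4 = 28986644.48; change = +23404980.48.

+23404980.48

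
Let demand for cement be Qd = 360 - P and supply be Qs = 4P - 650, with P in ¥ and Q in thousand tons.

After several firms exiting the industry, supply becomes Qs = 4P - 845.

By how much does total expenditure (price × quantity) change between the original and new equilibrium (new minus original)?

-3237

Solve the original market: 360 - P = 4P - 650, hence P = 202 and Q = 158.
The new curves are Qd = 360 - P (demand) and Qs = 4P - 845 (supply).
New equilibrium: 360 - P = 4P - 845 ⇒ 1205 = 5P ⇒ P = 241, Q = 119.
Expenditure moves from 202×158 = 31916 to 241×119 = 28679; change = -3237.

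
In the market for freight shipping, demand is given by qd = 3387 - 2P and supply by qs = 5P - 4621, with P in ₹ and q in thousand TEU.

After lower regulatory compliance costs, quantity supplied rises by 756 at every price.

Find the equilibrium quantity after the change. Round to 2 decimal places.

Original equilibrium: 3387 - 2P = 5P - 4621 gives 8008 = 7P, so P = 1144 and q = 1099.
After the shift, demand is qd = 3387 - 2P and supply is qs = 5P - 3865.
Setting them equal: 3387 - 2P = 5P - 3865 → 7252 = 7P, so P = 1036 and q = 1315.

1315.00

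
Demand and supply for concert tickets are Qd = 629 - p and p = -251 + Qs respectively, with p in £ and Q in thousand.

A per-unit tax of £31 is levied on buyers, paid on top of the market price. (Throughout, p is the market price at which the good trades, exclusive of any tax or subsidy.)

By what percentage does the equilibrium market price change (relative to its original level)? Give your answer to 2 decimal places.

-8.20

Solve the original market: 629 - p = p + 251, hence p = 189 and Q = 440.
Since buyers pay the price plus the tax, the effective demand curve becomes Qd = 598 - p.
Clearing the new market: 598 - p = p + 251, so p = 173.5 and Q = 424.5.
%Δp = (173.5 − 189) / 189 × 100 = -8.20%.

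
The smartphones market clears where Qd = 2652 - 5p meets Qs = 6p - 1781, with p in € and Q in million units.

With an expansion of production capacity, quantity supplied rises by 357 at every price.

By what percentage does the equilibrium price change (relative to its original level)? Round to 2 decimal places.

-8.05

Initially, 2652 - 5p = 6p - 1781, so 4433 = 11p and p = 403, Q = 637.
With the change applied: demand Qd = 2652 - 5p, supply Qs = 6p - 1424.
New equilibrium: 2652 - 5p = 6p - 1424 ⇒ 4076 = 11p ⇒ p = 4076/11 ≈ 370.5455, Q = 8792/11 ≈ 799.2727.
%Δp = (370.5455 − 403) / 403 × 100 = -8.05%.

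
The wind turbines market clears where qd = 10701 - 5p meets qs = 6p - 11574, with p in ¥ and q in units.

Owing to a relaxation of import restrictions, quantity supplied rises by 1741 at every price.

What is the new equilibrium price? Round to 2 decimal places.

1866.73

Original equilibrium: 10701 - 5p = 6p - 11574 gives 22275 = 11p, so p = 2025 and q = 576.
After the shift, demand is qd = 10701 - 5p and supply is qs = 6p - 9833.
New equilibrium: 10701 - 5p = 6p - 9833 ⇒ 20534 = 11p ⇒ p = 20534/11 ≈ 1866.7273, q = 15041/11 ≈ 1367.3636.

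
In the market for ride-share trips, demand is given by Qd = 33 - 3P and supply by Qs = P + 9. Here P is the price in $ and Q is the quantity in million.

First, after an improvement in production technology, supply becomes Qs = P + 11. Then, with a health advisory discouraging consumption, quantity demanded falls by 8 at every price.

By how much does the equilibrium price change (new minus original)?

Original equilibrium: 33 - 3P = P + 9 gives 24 = 4P, so P = 6 and Q = 15.
The shock moves the curves to Qd = 25 - 3P and Qs = P + 11.
Equate the new curves: 25 - 3P = P + 11, giving 14 = 4P, P = 3.5, Q = 14.5.
ΔP = 3.5 − 6 = -2.5.

-2.5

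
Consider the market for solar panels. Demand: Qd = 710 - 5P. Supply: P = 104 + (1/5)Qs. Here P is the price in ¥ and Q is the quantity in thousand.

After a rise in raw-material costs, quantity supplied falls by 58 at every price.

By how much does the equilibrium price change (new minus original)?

Initially, 710 - 5P = 5P - 520, so 1230 = 10P and P = 123, Q = 95.
The new curves are Qd = 710 - 5P (demand) and Qs = 5P - 578 (supply).
Equate the new curves: 710 - 5P = 5P - 578, giving 1288 = 10P, P = 128.8, Q = 66.
ΔP = 128.8 − 123 = +5.8.

+5.8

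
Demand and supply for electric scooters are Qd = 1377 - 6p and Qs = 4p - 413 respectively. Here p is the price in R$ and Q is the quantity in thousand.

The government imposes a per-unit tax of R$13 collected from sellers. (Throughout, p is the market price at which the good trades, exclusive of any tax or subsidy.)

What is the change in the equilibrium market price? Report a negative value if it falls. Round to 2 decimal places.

+5.20

Initially, 1377 - 6p = 4p - 413, so 1790 = 10p and p = 179, Q = 303.
Since sellers keep the price net of the tax, the effective supply curve becomes Qs = 4p - 465.
Setting them equal: 1377 - 6p = 4p - 465 → 1842 = 10p, so p = 184.2 and Q = 271.8.
Δp = 184.2 − 179 = +5.20.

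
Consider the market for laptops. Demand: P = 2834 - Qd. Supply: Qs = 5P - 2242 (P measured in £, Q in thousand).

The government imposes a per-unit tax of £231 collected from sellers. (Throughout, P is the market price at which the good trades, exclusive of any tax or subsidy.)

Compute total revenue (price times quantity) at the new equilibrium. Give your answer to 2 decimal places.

Initially, 2834 - P = 5P - 2242, so 5076 = 6P and P = 846, Q = 1988.
Since sellers keep the price net of the tax, the effective supply curve becomes Qs = 5P - 3397.
New equilibrium: 2834 - P = 5P - 3397 ⇒ 6231 = 6P ⇒ P = 1038.5, Q = 1795.5.
New expenditure = 1038.5 × 1795.5 = 1864626.75.

1864626.75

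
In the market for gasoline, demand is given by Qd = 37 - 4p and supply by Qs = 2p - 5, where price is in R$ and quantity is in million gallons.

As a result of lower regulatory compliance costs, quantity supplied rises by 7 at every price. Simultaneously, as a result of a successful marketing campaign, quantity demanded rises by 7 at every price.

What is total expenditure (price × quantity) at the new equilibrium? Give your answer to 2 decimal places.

Solve the original market: 37 - 4p = 2p - 5, hence p = 7 and Q = 9.
The new curves are Qd = 44 - 4p (demand) and Qs = 2p + 2 (supply).
Equate the new curves: 44 - 4p = 2p + 2, giving 42 = 6p, p = 7, Q = 16.
New expenditure = 7 × 16 = 112.00.

112.00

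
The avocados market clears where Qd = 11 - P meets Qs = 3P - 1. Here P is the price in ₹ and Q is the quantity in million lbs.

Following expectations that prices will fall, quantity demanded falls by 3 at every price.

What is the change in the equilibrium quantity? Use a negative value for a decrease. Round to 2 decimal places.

-2.25

Before the shock: 11 - P = 3P - 1 ⇒ 12 = 4P ⇒ P = 3, Q = 8.
With the change applied: demand Qd = 8 - P, supply Qs = 3P - 1.
Setting them equal: 8 - P = 3P - 1 → 9 = 4P, so P = 2.25 and Q = 5.75.
ΔQ = 5.75 − 8 = -2.25.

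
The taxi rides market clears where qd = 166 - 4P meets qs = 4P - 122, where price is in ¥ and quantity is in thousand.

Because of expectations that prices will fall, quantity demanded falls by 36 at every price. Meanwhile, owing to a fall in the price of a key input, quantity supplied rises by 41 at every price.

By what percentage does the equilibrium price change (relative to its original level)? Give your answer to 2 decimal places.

Solve the original market: 166 - 4P = 4P - 122, hence P = 36 and q = 22.
After the shift, demand is qd = 130 - 4P and supply is qs = 4P - 81.
Clearing the new market: 130 - 4P = 4P - 81, so P = 26.375 and q = 24.5.
%ΔP = (26.375 − 36) / 36 × 100 = -26.74%.

-26.74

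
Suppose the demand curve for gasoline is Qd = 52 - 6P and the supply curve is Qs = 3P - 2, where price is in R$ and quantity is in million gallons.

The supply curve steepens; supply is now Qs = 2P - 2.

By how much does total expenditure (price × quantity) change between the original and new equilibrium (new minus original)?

-18.375

Original equilibrium: 52 - 6P = 3P - 2 gives 54 = 9P, so P = 6 and Q = 16.
The new curves are Qd = 52 - 6P (demand) and Qs = 2P - 2 (supply).
Equate the new curves: 52 - 6P = 2P - 2, giving 54 = 8P, P = 6.75, Q = 11.5.
Expenditure moves from 6×16 = 96 to 6.75×11.5 = 77.625; change = -18.375.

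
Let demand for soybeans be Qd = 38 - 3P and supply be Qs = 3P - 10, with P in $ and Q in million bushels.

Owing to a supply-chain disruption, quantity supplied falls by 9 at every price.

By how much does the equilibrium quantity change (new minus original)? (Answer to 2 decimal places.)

Original equilibrium: 38 - 3P = 3P - 10 gives 48 = 6P, so P = 8 and Q = 14.
With the change applied: demand Qd = 38 - 3P, supply Qs = 3P - 19.
New equilibrium: 38 - 3P = 3P - 19 ⇒ 57 = 6P ⇒ P = 9.5, Q = 9.5.
ΔQ = 9.5 − 14 = -4.50.

-4.50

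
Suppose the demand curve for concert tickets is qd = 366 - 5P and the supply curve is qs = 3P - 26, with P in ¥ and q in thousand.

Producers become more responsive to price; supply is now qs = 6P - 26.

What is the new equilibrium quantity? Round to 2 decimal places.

Before the shock: 366 - 5P = 3P - 26 ⇒ 392 = 8P ⇒ P = 49, q = 121.
The shock moves the curves to qd = 366 - 5P and qs = 6P - 26.
Setting them equal: 366 - 5P = 6P - 26 → 392 = 11P, so P = 392/11 ≈ 35.6364 and q = 2066/11 ≈ 187.8182.

187.82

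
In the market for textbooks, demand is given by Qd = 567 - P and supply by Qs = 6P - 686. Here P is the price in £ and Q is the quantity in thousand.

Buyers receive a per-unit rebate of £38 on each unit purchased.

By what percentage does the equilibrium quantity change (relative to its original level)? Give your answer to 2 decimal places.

+8.39

Solve the original market: 567 - P = 6P - 686, hence P = 179 and Q = 388.
Since buyers' out-of-pocket price is the market price minus the rebate, the effective demand curve becomes Qd = 605 - P.
Setting them equal: 605 - P = 6P - 686 → 1291 = 7P, so P = 1291/7 ≈ 184.4286 and Q = 2944/7 ≈ 420.5714.
%ΔQ = (420.5714 − 388) / 388 × 100 = +8.39%.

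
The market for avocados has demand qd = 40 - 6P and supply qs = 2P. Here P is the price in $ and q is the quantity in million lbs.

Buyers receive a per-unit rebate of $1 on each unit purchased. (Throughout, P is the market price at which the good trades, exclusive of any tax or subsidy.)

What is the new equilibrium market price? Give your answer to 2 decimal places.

5.75

Solve the original market: 40 - 6P = 2P, hence P = 5 and q = 10.
Since buyers' out-of-pocket price is the market price minus the rebate, the effective demand curve becomes qd = 46 - 6P.
Clearing the new market: 46 - 6P = 2P, so P = 5.75 and q = 11.5.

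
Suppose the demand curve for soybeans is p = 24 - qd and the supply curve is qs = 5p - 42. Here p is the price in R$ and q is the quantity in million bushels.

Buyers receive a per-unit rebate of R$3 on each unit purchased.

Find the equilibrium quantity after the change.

Solve the original market: 24 - p = 5p - 42, hence p = 11 and q = 13.
Since buyers' out-of-pocket price is the market price minus the rebate, the effective demand curve becomes qd = 27 - p.
Clearing the new market: 27 - p = 5p - 42, so p = 11.5 and q = 15.5.

15.5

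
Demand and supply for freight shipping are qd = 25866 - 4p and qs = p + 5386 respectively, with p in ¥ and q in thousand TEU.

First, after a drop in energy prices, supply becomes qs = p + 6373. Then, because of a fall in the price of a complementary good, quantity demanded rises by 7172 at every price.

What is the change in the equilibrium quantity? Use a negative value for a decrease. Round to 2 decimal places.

+2224.00

Original equilibrium: 25866 - 4p = p + 5386 gives 20480 = 5p, so p = 4096 and q = 9482.
The shock moves the curves to qd = 33038 - 4p and qs = p + 6373.
Clearing the new market: 33038 - 4p = p + 6373, so p = 5333 and q = 11706.
Δq = 11706 − 9482 = +2224.00.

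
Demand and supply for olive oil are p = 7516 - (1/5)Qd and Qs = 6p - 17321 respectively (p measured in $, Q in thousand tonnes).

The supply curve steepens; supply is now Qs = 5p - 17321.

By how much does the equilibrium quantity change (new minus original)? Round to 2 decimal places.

-2495.50

Original equilibrium: 37580 - 5p = 6p - 17321 gives 54901 = 11p, so p = 4991 and Q = 12625.
With the change applied: demand Qd = 37580 - 5p, supply Qs = 5p - 17321.
Clearing the new market: 37580 - 5p = 5p - 17321, so p = 5490.1 and Q = 10129.5.
ΔQ = 10129.5 − 12625 = -2495.50.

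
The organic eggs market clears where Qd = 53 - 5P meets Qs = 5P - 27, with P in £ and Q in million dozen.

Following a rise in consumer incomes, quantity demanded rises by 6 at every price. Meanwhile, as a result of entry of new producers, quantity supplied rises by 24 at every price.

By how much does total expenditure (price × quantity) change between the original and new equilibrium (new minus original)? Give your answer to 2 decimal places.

Before the shock: 53 - 5P = 5P - 27 ⇒ 80 = 10P ⇒ P = 8, Q = 13.
With the change applied: demand Qd = 59 - 5P, supply Qs = 5P - 3.
Equate the new curves: 59 - 5P = 5P - 3, giving 62 = 10P, P = 6.2, Q = 28.
Expenditure moves from 8×13 = 104 to 6.2×28 = 173.6; change = +69.60.

+69.60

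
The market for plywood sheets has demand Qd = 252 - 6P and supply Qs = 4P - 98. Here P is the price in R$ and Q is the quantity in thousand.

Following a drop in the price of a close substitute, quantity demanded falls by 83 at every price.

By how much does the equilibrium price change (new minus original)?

-8.3

Before the shock: 252 - 6P = 4P - 98 ⇒ 350 = 10P ⇒ P = 35, Q = 42.
The shock moves the curves to Qd = 169 - 6P and Qs = 4P - 98.
Equate the new curves: 169 - 6P = 4P - 98, giving 267 = 10P, P = 26.7, Q = 8.8.
ΔP = 26.7 − 35 = -8.3.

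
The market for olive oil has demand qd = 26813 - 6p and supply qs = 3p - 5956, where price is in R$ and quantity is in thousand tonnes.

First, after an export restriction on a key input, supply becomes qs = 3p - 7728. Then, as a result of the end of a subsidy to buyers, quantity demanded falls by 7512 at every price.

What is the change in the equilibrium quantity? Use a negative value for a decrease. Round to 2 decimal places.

Original equilibrium: 26813 - 6p = 3p - 5956 gives 32769 = 9p, so p = 3641 and q = 4967.
After the shift, demand is qd = 19301 - 6p and supply is qs = 3p - 7728.
New equilibrium: 19301 - 6p = 3p - 7728 ⇒ 27029 = 9p ⇒ p = 27029/9 ≈ 3003.2222, q = 3845/3 ≈ 1281.6667.
Δq = 1281.6667 − 4967 = -3685.33.

-3685.33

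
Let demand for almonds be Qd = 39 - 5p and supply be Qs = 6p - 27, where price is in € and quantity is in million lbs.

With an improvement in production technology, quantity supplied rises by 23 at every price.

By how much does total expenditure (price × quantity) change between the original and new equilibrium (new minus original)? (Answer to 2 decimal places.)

Before the shock: 39 - 5p = 6p - 27 ⇒ 66 = 11p ⇒ p = 6, Q = 9.
With the change applied: demand Qd = 39 - 5p, supply Qs = 6p - 4.
Setting them equal: 39 - 5p = 6p - 4 → 43 = 11p, so p = 43/11 ≈ 3.9091 and Q = 214/11 ≈ 19.4545.
Expenditure moves from 6×9 = 54 to 3.9091×19.4545 = 76.0496; change = +22.05.

+22.05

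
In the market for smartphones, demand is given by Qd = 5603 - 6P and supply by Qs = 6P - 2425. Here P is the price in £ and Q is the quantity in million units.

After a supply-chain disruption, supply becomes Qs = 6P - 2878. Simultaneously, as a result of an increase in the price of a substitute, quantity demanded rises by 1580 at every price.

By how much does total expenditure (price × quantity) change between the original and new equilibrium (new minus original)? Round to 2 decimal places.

+741650.88

Initially, 5603 - 6P = 6P - 2425, so 8028 = 12P and P = 669, Q = 1589.
With the change applied: demand Qd = 7183 - 6P, supply Qs = 6P - 2878.
Clearing the new market: 7183 - 6P = 6P - 2878, so P = 10061/12 ≈ 838.4167 and Q = 2152.5.
Expenditure moves from 669×1589 = 1063041 to 838.4167×2152.5 = 1804691.875; change = +741650.88.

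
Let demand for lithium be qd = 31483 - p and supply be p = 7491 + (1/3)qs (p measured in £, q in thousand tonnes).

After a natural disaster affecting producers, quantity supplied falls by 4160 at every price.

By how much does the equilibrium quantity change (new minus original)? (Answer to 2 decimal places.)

Initially, 31483 - p = 3p - 22473, so 53956 = 4p and p = 13489, q = 17994.
The shock moves the curves to qd = 31483 - p and qs = 3p - 26633.
Equate the new curves: 31483 - p = 3p - 26633, giving 58116 = 4p, p = 14529, q = 16954.
Δq = 16954 − 17994 = -1040.00.

-1040.00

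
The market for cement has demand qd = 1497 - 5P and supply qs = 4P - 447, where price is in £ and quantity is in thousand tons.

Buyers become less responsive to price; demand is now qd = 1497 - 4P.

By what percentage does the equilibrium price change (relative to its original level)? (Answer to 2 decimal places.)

+12.50

Before the shock: 1497 - 5P = 4P - 447 ⇒ 1944 = 9P ⇒ P = 216, q = 417.
After the shift, demand is qd = 1497 - 4P and supply is qs = 4P - 447.
Clearing the new market: 1497 - 4P = 4P - 447, so P = 243 and q = 525.
%ΔP = (243 − 216) / 216 × 100 = +12.50%.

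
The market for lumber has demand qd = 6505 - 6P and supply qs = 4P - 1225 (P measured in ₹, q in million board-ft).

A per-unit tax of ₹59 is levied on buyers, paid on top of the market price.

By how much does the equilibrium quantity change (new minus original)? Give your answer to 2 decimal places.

-141.60

Solve the original market: 6505 - 6P = 4P - 1225, hence P = 773 and q = 1867.
Since buyers pay the price plus the tax, the effective demand curve becomes qd = 6151 - 6P.
Equate the new curves: 6151 - 6P = 4P - 1225, giving 7376 = 10P, P = 737.6, q = 1725.4.
Δq = 1725.4 − 1867 = -141.60.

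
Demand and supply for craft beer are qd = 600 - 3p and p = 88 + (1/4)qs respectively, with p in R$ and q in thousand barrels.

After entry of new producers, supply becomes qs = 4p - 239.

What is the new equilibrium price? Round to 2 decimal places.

Initially, 600 - 3p = 4p - 352, so 952 = 7p and p = 136, q = 192.
The new curves are qd = 600 - 3p (demand) and qs = 4p - 239 (supply).
New equilibrium: 600 - 3p = 4p - 239 ⇒ 839 = 7p ⇒ p = 839/7 ≈ 119.8571, q = 1683/7 ≈ 240.4286.

119.86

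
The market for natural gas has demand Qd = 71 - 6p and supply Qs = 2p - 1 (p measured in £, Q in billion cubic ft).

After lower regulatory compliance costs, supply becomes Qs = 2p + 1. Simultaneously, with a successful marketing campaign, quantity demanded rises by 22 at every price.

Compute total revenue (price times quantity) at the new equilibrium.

276

Before the shock: 71 - 6p = 2p - 1 ⇒ 72 = 8p ⇒ p = 9, Q = 17.
With the change applied: demand Qd = 93 - 6p, supply Qs = 2p + 1.
Equate the new curves: 93 - 6p = 2p + 1, giving 92 = 8p, p = 11.5, Q = 24.
New expenditure = 11.5 × 24 = 276.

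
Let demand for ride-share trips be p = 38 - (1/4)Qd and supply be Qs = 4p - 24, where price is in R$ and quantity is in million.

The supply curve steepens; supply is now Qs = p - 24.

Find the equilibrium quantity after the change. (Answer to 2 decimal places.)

Solve the original market: 152 - 4p = 4p - 24, hence p = 22 and Q = 64.
The new curves are Qd = 152 - 4p (demand) and Qs = p - 24 (supply).
New equilibrium: 152 - 4p = p - 24 ⇒ 176 = 5p ⇒ p = 35.2, Q = 11.2.

11.20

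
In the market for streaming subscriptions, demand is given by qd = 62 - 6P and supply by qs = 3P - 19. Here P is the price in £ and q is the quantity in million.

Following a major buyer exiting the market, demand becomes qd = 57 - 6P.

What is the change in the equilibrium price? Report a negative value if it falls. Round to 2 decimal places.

-0.56

Initially, 62 - 6P = 3P - 19, so 81 = 9P and P = 9, q = 8.
With the change applied: demand qd = 57 - 6P, supply qs = 3P - 19.
Equate the new curves: 57 - 6P = 3P - 19, giving 76 = 9P, P = 76/9 ≈ 8.4444, q = 19/3 ≈ 6.3333.
ΔP = 8.4444 − 9 = -0.56.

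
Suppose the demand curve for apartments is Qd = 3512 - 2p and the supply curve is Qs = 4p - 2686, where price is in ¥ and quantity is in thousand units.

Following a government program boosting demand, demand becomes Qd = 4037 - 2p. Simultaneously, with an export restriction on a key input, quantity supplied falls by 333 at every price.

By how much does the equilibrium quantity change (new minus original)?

+239

Original equilibrium: 3512 - 2p = 4p - 2686 gives 6198 = 6p, so p = 1033 and Q = 1446.
After the shift, demand is Qd = 4037 - 2p and supply is Qs = 4p - 3019.
New equilibrium: 4037 - 2p = 4p - 3019 ⇒ 7056 = 6p ⇒ p = 1176, Q = 1685.
ΔQ = 1685 − 1446 = +239.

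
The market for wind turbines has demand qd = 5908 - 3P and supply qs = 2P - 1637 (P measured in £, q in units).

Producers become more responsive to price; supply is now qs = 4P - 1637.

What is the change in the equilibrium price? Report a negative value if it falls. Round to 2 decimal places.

Before the shock: 5908 - 3P = 2P - 1637 ⇒ 7545 = 5P ⇒ P = 1509, q = 1381.
After the shift, demand is qd = 5908 - 3P and supply is qs = 4P - 1637.
New equilibrium: 5908 - 3P = 4P - 1637 ⇒ 7545 = 7P ⇒ P = 7545/7 ≈ 1077.8571, q = 18721/7 ≈ 2674.4286.
ΔP = 1077.8571 − 1509 = -431.14.

-431.14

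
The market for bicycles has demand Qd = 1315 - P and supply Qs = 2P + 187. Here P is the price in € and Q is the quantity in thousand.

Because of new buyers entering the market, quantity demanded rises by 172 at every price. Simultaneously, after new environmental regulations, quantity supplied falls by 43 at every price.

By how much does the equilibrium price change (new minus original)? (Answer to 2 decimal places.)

+71.67

Initially, 1315 - P = 2P + 187, so 1128 = 3P and P = 376, Q = 939.
After the shift, demand is Qd = 1487 - P and supply is Qs = 2P + 144.
Clearing the new market: 1487 - P = 2P + 144, so P = 1343/3 ≈ 447.6667 and Q = 3118/3 ≈ 1039.3333.
ΔP = 447.6667 − 376 = +71.67.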